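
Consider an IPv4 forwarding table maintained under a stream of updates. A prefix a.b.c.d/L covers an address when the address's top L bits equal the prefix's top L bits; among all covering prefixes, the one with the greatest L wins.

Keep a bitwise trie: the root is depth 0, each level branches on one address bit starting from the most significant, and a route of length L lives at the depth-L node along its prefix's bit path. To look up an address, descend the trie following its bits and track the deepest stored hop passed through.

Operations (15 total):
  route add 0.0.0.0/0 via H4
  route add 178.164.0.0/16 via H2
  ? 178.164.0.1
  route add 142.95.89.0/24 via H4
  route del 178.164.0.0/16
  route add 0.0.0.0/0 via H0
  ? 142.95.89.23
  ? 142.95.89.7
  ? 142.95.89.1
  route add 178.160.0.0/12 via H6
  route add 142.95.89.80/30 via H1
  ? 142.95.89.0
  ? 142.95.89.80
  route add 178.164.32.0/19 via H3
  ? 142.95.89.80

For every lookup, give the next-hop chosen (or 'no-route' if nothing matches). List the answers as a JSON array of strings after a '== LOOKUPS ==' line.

Process each operation:
  + 0.0.0.0/0 (H4) depth=0
  + 178.164.0.0/16 (H2) depth=16
  Q 178.164.0.1: descend 1011001010100100 ; hops seen [H4,H2] ; pick H2
  + 142.95.89.0/24 (H4) depth=24
  del 178.164.0.0/16 (clear depth 16)
  + 0.0.0.0/0 (H0) depth=0
  Q 142.95.89.23: descend 100011100101111101011001 ; hops seen [H0,H4] ; pick H4
  Q 142.95.89.7: descend 100011100101111101011001 ; hops seen [H0,H4] ; pick H4
  Q 142.95.89.1: descend 100011100101111101011001 ; hops seen [H0,H4] ; pick H4
  + 178.160.0.0/12 (H6) depth=12
  + 142.95.89.80/30 (H1) depth=30
  Q 142.95.89.0: descend 1000111001011111010110010 ; hops seen [H0,H4] ; pick H4
  Q 142.95.89.80: descend 100011100101111101011001010100 ; hops seen [H0,H4,H1] ; pick H1
  + 178.164.32.0/19 (H3) depth=19
  Q 142.95.89.80: descend 100011100101111101011001010100 ; hops seen [H0,H4,H1] ; pick H1

== LOOKUPS ==
["H2","H4","H4","H4","H4","H1","H1"]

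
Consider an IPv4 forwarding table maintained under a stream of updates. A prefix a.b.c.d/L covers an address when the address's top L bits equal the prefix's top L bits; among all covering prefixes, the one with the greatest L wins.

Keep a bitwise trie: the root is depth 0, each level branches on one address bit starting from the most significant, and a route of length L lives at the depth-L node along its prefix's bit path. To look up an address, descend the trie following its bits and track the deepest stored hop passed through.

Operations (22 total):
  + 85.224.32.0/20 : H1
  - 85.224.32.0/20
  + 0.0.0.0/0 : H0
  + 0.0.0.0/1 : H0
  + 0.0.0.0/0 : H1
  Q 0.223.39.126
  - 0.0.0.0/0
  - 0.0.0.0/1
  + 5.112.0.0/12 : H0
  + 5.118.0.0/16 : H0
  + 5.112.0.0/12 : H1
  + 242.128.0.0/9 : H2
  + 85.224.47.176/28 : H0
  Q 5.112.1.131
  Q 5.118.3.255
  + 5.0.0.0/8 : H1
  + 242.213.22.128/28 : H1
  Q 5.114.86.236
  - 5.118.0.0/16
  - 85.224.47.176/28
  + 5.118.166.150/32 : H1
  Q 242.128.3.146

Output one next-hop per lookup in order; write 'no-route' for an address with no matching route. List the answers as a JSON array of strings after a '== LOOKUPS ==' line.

Process each operation:
  + 85.224.32.0/20 (H1) depth=20
  del 85.224.32.0/20 (clear depth 20)
  + 0.0.0.0/0 (H0) depth=0
  + 0.0.0.0/1 (H0) depth=1
  + 0.0.0.0/0 (H1) depth=0
  ? 0.223.39.126  path d0:H1→d1:H0  best=H0
  del 0.0.0.0/0 (clear depth 0)
  del 0.0.0.0/1 (clear depth 1)
  + 5.112.0.0/12 (H0) depth=12
  + 5.118.0.0/16 (H0) depth=16
  + 5.112.0.0/12 (H1) depth=12
  + 242.128.0.0/9 (H2) depth=9
  + 85.224.47.176/28 (H0) depth=28
  ? 5.112.1.131  path d0:-→d1:-→d2:-→d3:-→d4:-→d5:-→d6:-→d7:-→d8:-→d9:-→d10:-→d11:-→d12:H1→d13:-  best=H1
  ? 5.118.3.255  path d0:-→d1:-→d2:-→d3:-→d4:-→d5:-→d6:-→d7:-→d8:-→d9:-→d10:-→d11:-→d12:H1→d13:-→d14:-→d15:-→d16:H0  best=H0
  + 5.0.0.0/8 (H1) depth=8
  + 242.213.22.128/28 (H1) depth=28
  ? 5.114.86.236  path d0:-→d1:-→d2:-→d3:-→d4:-→d5:-→d6:-→d7:-→d8:H1→d9:-→d10:-→d11:-→d12:H1→d13:-  best=H1
  del 5.118.0.0/16 (clear depth 16)
  del 85.224.47.176/28 (clear depth 28)
  + 5.118.166.150/32 (H1) depth=32
  ? 242.128.3.146  path d0:-→d1:-→d2:-→d3:-→d4:-→d5:-→d6:-→d7:-→d8:-→d9:H2  best=H2

== LOOKUPS ==
["H0","H1","H0","H1","H2"]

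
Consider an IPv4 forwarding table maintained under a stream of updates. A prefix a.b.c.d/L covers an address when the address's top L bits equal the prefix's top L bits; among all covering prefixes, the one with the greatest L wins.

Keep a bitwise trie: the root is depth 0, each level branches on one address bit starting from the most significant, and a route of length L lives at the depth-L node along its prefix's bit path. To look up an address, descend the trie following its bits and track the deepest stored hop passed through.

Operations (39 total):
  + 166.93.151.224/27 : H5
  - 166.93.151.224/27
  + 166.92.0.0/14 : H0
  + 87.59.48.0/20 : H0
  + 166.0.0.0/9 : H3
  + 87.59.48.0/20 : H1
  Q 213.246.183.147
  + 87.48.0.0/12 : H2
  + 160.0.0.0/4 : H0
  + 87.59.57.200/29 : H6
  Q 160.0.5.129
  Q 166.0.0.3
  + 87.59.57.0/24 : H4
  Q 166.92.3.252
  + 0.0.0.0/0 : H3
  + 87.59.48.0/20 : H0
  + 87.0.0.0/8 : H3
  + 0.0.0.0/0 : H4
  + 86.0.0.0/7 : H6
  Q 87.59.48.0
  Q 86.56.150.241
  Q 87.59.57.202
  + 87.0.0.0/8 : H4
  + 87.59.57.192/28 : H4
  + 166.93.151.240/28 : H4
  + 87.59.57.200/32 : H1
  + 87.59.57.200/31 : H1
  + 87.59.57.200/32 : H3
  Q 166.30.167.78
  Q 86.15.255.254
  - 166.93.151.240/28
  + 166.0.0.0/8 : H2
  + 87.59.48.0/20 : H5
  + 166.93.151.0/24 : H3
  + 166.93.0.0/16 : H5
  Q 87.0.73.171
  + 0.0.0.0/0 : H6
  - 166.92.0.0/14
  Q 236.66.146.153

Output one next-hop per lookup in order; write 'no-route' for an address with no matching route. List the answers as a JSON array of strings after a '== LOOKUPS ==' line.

Process each operation:
  add 166.93.151.224/27 -> H5 at depth 27
  del 166.93.151.224/27 (clear depth 27)
  add 166.92.0.0/14 -> H0 at depth 14
  add 87.59.48.0/20 -> H0 at depth 20
  add 166.0.0.0/9 -> H3 at depth 9
  add 87.59.48.0/20 -> H1 at depth 20
  Q 213.246.183.147: descend 1 ; hops seen [∅] ; pick no-route
  add 87.48.0.0/12 -> H2 at depth 12
  add 160.0.0.0/4 -> H0 at depth 4
  add 87.59.57.200/29 -> H6 at depth 29
  Q 160.0.5.129: descend 10100 ; hops seen [H0] ; pick H0
  Q 166.0.0.3: descend 101001100 ; hops seen [H0,H3] ; pick H3
  add 87.59.57.0/24 -> H4 at depth 24
  Q 166.92.3.252: descend 101001100101110 ; hops seen [H0,H3,H0] ; pick H0
  add 0.0.0.0/0 -> H3 at depth 0
  add 87.59.48.0/20 -> H0 at depth 20
  add 87.0.0.0/8 -> H3 at depth 8
  add 0.0.0.0/0 -> H4 at depth 0
  add 86.0.0.0/7 -> H6 at depth 7
  Q 87.59.48.0: descend 01010111001110110011 ; hops seen [H4,H6,H3,H2,H0] ; pick H0
  Q 86.56.150.241: descend 0101011 ; hops seen [H4,H6] ; pick H6
  Q 87.59.57.202: descend 01010111001110110011100111001 ; hops seen [H4,H6,H3,H2,H0,H4,H6] ; pick H6
  add 87.0.0.0/8 -> H4 at depth 8
  add 87.59.57.192/28 -> H4 at depth 28
  add 166.93.151.240/28 -> H4 at depth 28
  add 87.59.57.200/32 -> H1 at depth 32
  add 87.59.57.200/31 -> H1 at depth 31
  add 87.59.57.200/32 -> H3 at depth 32
  Q 166.30.167.78: descend 101001100 ; hops seen [H4,H0,H3] ; pick H3
  Q 86.15.255.254: descend 0101011 ; hops seen [H4,H6] ; pick H6
  del 166.93.151.240/28 (clear depth 28)
  add 166.0.0.0/8 -> H2 at depth 8
  add 87.59.48.0/20 -> H5 at depth 20
  add 166.93.151.0/24 -> H3 at depth 24
  add 166.93.0.0/16 -> H5 at depth 16
  Q 87.0.73.171: descend 0101011100 ; hops seen [H4,H6,H4] ; pick H4
  add 0.0.0.0/0 -> H6 at depth 0
  del 166.92.0.0/14 (clear depth 14)
  Q 236.66.146.153: descend 1 ; hops seen [H6] ; pick H6

== LOOKUPS ==
["no-route","H0","H3","H0","H0","H6","H6","H3","H6","H4","H6"]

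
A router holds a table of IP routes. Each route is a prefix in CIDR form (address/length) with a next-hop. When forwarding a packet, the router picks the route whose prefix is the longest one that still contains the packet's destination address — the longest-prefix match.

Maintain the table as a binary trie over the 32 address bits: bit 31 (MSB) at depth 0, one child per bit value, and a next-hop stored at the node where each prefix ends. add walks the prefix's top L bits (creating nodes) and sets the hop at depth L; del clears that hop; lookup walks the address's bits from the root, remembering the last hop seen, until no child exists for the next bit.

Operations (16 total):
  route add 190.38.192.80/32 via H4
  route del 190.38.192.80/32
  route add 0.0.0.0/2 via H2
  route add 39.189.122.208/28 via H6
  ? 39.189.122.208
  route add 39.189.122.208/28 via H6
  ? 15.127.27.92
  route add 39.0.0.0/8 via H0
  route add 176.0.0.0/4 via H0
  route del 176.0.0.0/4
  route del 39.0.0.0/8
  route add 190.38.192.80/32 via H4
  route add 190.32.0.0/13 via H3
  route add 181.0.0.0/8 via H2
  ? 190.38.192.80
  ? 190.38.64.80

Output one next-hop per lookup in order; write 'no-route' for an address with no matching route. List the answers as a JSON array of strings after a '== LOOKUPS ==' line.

Trace:
  + 190.38.192.80/32 (H4) depth=32
  del 190.38.192.80/32 (clear depth 32)
  + 0.0.0.0/2 (H2) depth=2
  + 39.189.122.208/28 (H6) depth=28
  ? 39.189.122.208  path d0:-→d1:-→d2:H2→d3:-→d4:-→d5:-→d6:-→d7:-→d8:-→d9:-→d10:-→d11:-→d12:-→d13:-→d14:-→d15:-→d16:-→d17:-→d18:-→d19:-→d20:-→d21:-→d22:-→d23:-→d24:-→d25:-→d26:-→d27:-→d28:H6  best=H6
  + 39.189.122.208/28 (H6) depth=28
  ? 15.127.27.92  path d0:-→d1:-→d2:H2  best=H2
  + 39.0.0.0/8 (H0) depth=8
  + 176.0.0.0/4 (H0) depth=4
  del 176.0.0.0/4 (clear depth 4)
  del 39.0.0.0/8 (clear depth 8)
  + 190.38.192.80/32 (H4) depth=32
  + 190.32.0.0/13 (H3) depth=13
  + 181.0.0.0/8 (H2) depth=8
  ? 190.38.192.80  path d0:-→d1:-→d2:-→d3:-→d4:-→d5:-→d6:-→d7:-→d8:-→d9:-→d10:-→d11:-→d12:-→d13:H3→d14:-→d15:-→d16:-→d17:-→d18:-→d19:-→d20:-→d21:-→d22:-→d23:-→d24:-→d25:-→d26:-→d27:-→d28:-→d29:-→d30:-→d31:-→d32:H4  best=H4
  ? 190.38.64.80  path d0:-→d1:-→d2:-→d3:-→d4:-→d5:-→d6:-→d7:-→d8:-→d9:-→d10:-→d11:-→d12:-→d13:H3→d14:-→d15:-→d16:-  best=H3

== LOOKUPS ==
["H6","H2","H4","H3"]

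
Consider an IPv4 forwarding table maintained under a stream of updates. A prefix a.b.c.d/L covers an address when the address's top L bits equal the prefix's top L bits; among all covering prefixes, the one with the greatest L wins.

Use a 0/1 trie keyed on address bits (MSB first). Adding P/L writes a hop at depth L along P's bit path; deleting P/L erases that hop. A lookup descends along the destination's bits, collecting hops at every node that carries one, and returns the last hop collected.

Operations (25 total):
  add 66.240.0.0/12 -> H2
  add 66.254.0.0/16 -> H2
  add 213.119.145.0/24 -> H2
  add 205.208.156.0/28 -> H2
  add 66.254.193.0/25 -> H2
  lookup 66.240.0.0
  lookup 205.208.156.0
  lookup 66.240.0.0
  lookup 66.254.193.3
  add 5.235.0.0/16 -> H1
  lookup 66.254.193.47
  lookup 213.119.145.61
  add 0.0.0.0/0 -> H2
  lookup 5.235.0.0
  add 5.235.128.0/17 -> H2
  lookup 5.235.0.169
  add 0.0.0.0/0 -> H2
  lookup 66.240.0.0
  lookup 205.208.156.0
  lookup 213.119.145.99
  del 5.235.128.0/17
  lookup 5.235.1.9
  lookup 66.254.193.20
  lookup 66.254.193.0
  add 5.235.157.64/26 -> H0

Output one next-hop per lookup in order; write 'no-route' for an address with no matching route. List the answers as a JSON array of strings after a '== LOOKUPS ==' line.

Trace:
  + 66.240.0.0/12 (H2) depth=12
  + 66.254.0.0/16 (H2) depth=16
  + 213.119.145.0/24 (H2) depth=24
  + 205.208.156.0/28 (H2) depth=28
  + 66.254.193.0/25 (H2) depth=25
  ? 66.240.0.0  path d0:-→d1:-→d2:-→d3:-→d4:-→d5:-→d6:-→d7:-→d8:-→d9:-→d10:-→d11:-→d12:H2  best=H2
  ? 205.208.156.0  path d0:-→d1:-→d2:-→d3:-→d4:-→d5:-→d6:-→d7:-→d8:-→d9:-→d10:-→d11:-→d12:-→d13:-→d14:-→d15:-→d16:-→d17:-→d18:-→d19:-→d20:-→d21:-→d22:-→d23:-→d24:-→d25:-→d26:-→d27:-→d28:H2  best=H2
  ? 66.240.0.0  path d0:-→d1:-→d2:-→d3:-→d4:-→d5:-→d6:-→d7:-→d8:-→d9:-→d10:-→d11:-→d12:H2  best=H2
  ? 66.254.193.3  path d0:-→d1:-→d2:-→d3:-→d4:-→d5:-→d6:-→d7:-→d8:-→d9:-→d10:-→d11:-→d12:H2→d13:-→d14:-→d15:-→d16:H2→d17:-→d18:-→d19:-→d20:-→d21:-→d22:-→d23:-→d24:-→d25:H2  best=H2
  + 5.235.0.0/16 (H1) depth=16
  ? 66.254.193.47  path d0:-→d1:-→d2:-→d3:-→d4:-→d5:-→d6:-→d7:-→d8:-→d9:-→d10:-→d11:-→d12:H2→d13:-→d14:-→d15:-→d16:H2→d17:-→d18:-→d19:-→d20:-→d21:-→d22:-→d23:-→d24:-→d25:H2  best=H2
  ? 213.119.145.61  path d0:-→d1:-→d2:-→d3:-→d4:-→d5:-→d6:-→d7:-→d8:-→d9:-→d10:-→d11:-→d12:-→d13:-→d14:-→d15:-→d16:-→d17:-→d18:-→d19:-→d20:-→d21:-→d22:-→d23:-→d24:H2  best=H2
  + 0.0.0.0/0 (H2) depth=0
  ? 5.235.0.0  path d0:H2→d1:-→d2:-→d3:-→d4:-→d5:-→d6:-→d7:-→d8:-→d9:-→d10:-→d11:-→d12:-→d13:-→d14:-→d15:-→d16:H1  best=H1
  + 5.235.128.0/17 (H2) depth=17
  ? 5.235.0.169  path d0:H2→d1:-→d2:-→d3:-→d4:-→d5:-→d6:-→d7:-→d8:-→d9:-→d10:-→d11:-→d12:-→d13:-→d14:-→d15:-→d16:H1  best=H1
  + 0.0.0.0/0 (H2) depth=0
  ? 66.240.0.0  path d0:H2→d1:-→d2:-→d3:-→d4:-→d5:-→d6:-→d7:-→d8:-→d9:-→d10:-→d11:-→d12:H2  best=H2
  ? 205.208.156.0  path d0:H2→d1:-→d2:-→d3:-→d4:-→d5:-→d6:-→d7:-→d8:-→d9:-→d10:-→d11:-→d12:-→d13:-→d14:-→d15:-→d16:-→d17:-→d18:-→d19:-→d20:-→d21:-→d22:-→d23:-→d24:-→d25:-→d26:-→d27:-→d28:H2  best=H2
  ? 213.119.145.99  path d0:H2→d1:-→d2:-→d3:-→d4:-→d5:-→d6:-→d7:-→d8:-→d9:-→d10:-→d11:-→d12:-→d13:-→d14:-→d15:-→d16:-→d17:-→d18:-→d19:-→d20:-→d21:-→d22:-→d23:-→d24:H2  best=H2
  - 5.235.128.0/17 clear@17
  ? 5.235.1.9  path d0:H2→d1:-→d2:-→d3:-→d4:-→d5:-→d6:-→d7:-→d8:-→d9:-→d10:-→d11:-→d12:-→d13:-→d14:-→d15:-→d16:H1  best=H1
  ? 66.254.193.20  path d0:H2→d1:-→d2:-→d3:-→d4:-→d5:-→d6:-→d7:-→d8:-→d9:-→d10:-→d11:-→d12:H2→d13:-→d14:-→d15:-→d16:H2→d17:-→d18:-→d19:-→d20:-→d21:-→d22:-→d23:-→d24:-→d25:H2  best=H2
  ? 66.254.193.0  path d0:H2→d1:-→d2:-→d3:-→d4:-→d5:-→d6:-→d7:-→d8:-→d9:-→d10:-→d11:-→d12:H2→d13:-→d14:-→d15:-→d16:H2→d17:-→d18:-→d19:-→d20:-→d21:-→d22:-→d23:-→d24:-→d25:H2  best=H2
  + 5.235.157.64/26 (H0) depth=26

== LOOKUPS ==
["H2","H2","H2","H2","H2","H2","H1","H1","H2","H2","H2","H1","H2","H2"]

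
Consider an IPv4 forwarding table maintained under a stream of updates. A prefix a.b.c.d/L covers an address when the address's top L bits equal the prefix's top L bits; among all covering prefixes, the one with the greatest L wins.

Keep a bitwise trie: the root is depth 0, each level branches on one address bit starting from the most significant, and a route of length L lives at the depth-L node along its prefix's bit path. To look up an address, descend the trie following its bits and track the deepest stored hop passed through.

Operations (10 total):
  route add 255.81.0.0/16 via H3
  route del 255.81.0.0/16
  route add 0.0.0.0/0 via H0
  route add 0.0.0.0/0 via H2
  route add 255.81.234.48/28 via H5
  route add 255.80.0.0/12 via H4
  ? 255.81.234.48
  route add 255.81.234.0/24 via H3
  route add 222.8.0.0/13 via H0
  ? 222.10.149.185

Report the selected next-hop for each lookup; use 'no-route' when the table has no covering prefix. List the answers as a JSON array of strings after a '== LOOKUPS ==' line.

Trace:
  add 255.81.0.0/16 -> H3 at depth 16
  del 255.81.0.0/16 (clear depth 16)
  add 0.0.0.0/0 -> H0 at depth 0
  add 0.0.0.0/0 -> H2 at depth 0
  add 255.81.234.48/28 -> H5 at depth 28
  add 255.80.0.0/12 -> H4 at depth 12
  lookup 255.81.234.48: bits 1111111101010001111010100011 walk d0:H2→d1:-→d2:-→d3:-→d4:-→d5:-→d6:-→d7:-→d8:-→d9:-→d10:-→d11:-→d12:H4→d13:-→d14:-→d15:-→d16:-→d17:-→d18:-→d19:-→d20:-→d21:-→d22:-→d23:-→d24:-→d25:-→d26:-→d27:-→d28:H5 -> H5
  add 255.81.234.0/24 -> H3 at depth 24
  add 222.8.0.0/13 -> H0 at depth 13
  lookup 222.10.149.185: bits 1101111000001 walk d0:H2→d1:-→d2:-→d3:-→d4:-→d5:-→d6:-→d7:-→d8:-→d9:-→d10:-→d11:-→d12:-→d13:H0 -> H0

== LOOKUPS ==
["H5","H0"]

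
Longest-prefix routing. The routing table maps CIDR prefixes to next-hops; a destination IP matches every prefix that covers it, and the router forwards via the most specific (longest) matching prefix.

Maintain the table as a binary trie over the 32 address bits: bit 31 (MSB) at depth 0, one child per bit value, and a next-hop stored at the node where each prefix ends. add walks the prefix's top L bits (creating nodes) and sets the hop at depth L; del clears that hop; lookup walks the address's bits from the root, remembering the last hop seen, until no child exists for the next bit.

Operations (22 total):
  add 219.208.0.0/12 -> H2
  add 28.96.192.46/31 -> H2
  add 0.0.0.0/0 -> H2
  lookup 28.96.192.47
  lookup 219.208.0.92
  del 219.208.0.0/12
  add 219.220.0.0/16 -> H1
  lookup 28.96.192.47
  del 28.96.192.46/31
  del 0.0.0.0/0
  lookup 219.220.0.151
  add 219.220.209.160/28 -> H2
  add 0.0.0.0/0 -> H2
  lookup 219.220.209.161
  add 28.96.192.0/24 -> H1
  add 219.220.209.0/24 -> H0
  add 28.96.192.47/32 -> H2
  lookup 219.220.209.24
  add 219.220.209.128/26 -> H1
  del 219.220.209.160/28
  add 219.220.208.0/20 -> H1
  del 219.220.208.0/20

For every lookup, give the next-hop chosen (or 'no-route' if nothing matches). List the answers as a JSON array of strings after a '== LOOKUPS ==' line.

Trace:
  + 219.208.0.0/12 (H2) depth=12
  + 28.96.192.46/31 (H2) depth=31
  + 0.0.0.0/0 (H2) depth=0
  ? 28.96.192.47  path d0:H2→d1:-→d2:-→d3:-→d4:-→d5:-→d6:-→d7:-→d8:-→d9:-→d10:-→d11:-→d12:-→d13:-→d14:-→d15:-→d16:-→d17:-→d18:-→d19:-→d20:-→d21:-→d22:-→d23:-→d24:-→d25:-→d26:-→d27:-→d28:-→d29:-→d30:-→d31:H2  best=H2
  ? 219.208.0.92  path d0:H2→d1:-→d2:-→d3:-→d4:-→d5:-→d6:-→d7:-→d8:-→d9:-→d10:-→d11:-→d12:H2  best=H2
  del 219.208.0.0/12 (clear depth 12)
  + 219.220.0.0/16 (H1) depth=16
  ? 28.96.192.47  path d0:H2→d1:-→d2:-→d3:-→d4:-→d5:-→d6:-→d7:-→d8:-→d9:-→d10:-→d11:-→d12:-→d13:-→d14:-→d15:-→d16:-→d17:-→d18:-→d19:-→d20:-→d21:-→d22:-→d23:-→d24:-→d25:-→d26:-→d27:-→d28:-→d29:-→d30:-→d31:H2  best=H2
  del 28.96.192.46/31 (clear depth 31)
  del 0.0.0.0/0 (clear depth 0)
  ? 219.220.0.151  path d0:-→d1:-→d2:-→d3:-→d4:-→d5:-→d6:-→d7:-→d8:-→d9:-→d10:-→d11:-→d12:-→d13:-→d14:-→d15:-→d16:H1  best=H1
  + 219.220.209.160/28 (H2) depth=28
  + 0.0.0.0/0 (H2) depth=0
  ? 219.220.209.161  path d0:H2→d1:-→d2:-→d3:-→d4:-→d5:-→d6:-→d7:-→d8:-→d9:-→d10:-→d11:-→d12:-→d13:-→d14:-→d15:-→d16:H1→d17:-→d18:-→d19:-→d20:-→d21:-→d22:-→d23:-→d24:-→d25:-→d26:-→d27:-→d28:H2  best=H2
  + 28.96.192.0/24 (H1) depth=24
  + 219.220.209.0/24 (H0) depth=24
  + 28.96.192.47/32 (H2) depth=32
  ? 219.220.209.24  path d0:H2→d1:-→d2:-→d3:-→d4:-→d5:-→d6:-→d7:-→d8:-→d9:-→d10:-→d11:-→d12:-→d13:-→d14:-→d15:-→d16:H1→d17:-→d18:-→d19:-→d20:-→d21:-→d22:-→d23:-→d24:H0  best=H0
  + 219.220.209.128/26 (H1) depth=26
  del 219.220.209.160/28 (clear depth 28)
  + 219.220.208.0/20 (H1) depth=20
  del 219.220.208.0/20 (clear depth 20)

== LOOKUPS ==
["H2","H2","H2","H1","H2","H0"]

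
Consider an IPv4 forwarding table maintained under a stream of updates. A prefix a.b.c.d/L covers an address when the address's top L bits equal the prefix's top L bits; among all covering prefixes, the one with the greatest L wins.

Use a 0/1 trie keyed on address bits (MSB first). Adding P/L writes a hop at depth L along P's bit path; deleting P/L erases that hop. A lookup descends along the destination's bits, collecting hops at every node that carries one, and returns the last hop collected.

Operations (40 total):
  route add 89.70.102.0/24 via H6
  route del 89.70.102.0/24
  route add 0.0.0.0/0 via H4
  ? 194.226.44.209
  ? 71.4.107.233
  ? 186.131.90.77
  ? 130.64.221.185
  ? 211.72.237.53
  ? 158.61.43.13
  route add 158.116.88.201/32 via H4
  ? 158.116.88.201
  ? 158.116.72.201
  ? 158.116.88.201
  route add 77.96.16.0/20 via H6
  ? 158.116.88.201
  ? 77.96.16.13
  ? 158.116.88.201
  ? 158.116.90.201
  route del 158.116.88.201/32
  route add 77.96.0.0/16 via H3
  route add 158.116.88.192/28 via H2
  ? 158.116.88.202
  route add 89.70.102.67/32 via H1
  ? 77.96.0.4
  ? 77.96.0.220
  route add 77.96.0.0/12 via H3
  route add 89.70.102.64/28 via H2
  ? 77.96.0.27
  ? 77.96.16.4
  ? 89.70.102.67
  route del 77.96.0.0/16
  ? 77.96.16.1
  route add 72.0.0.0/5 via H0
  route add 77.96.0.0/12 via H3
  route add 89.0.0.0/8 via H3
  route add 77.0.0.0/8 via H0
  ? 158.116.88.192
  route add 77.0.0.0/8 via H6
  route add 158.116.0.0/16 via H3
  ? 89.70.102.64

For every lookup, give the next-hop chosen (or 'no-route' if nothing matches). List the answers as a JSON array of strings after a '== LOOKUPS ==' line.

Apply in order:
  add 89.70.102.0/24 -> H6 at depth 24
  - 89.70.102.0/24 clear@24
  add 0.0.0.0/0 -> H4 at depth 0
  lookup 194.226.44.209: bits ε walk d0:H4 -> H4
  lookup 71.4.107.233: bits 010 walk d0:H4→d1:-→d2:-→d3:- -> H4
  lookup 186.131.90.77: bits ε walk d0:H4 -> H4
  lookup 130.64.221.185: bits ε walk d0:H4 -> H4
  lookup 211.72.237.53: bits ε walk d0:H4 -> H4
  lookup 158.61.43.13: bits ε walk d0:H4 -> H4
  add 158.116.88.201/32 -> H4 at depth 32
  lookup 158.116.88.201: bits 10011110011101000101100011001001 walk d0:H4→d1:-→d2:-→d3:-→d4:-→d5:-→d6:-→d7:-→d8:-→d9:-→d10:-→d11:-→d12:-→d13:-→d14:-→d15:-→d16:-→d17:-→d18:-→d19:-→d20:-→d21:-→d22:-→d23:-→d24:-→d25:-→d26:-→d27:-→d28:-→d29:-→d30:-→d31:-→d32:H4 -> H4
  lookup 158.116.72.201: bits 1001111001110100010 walk d0:H4→d1:-→d2:-→d3:-→d4:-→d5:-→d6:-→d7:-→d8:-→d9:-→d10:-→d11:-→d12:-→d13:-→d14:-→d15:-→d16:-→d17:-→d18:-→d19:- -> H4
  lookup 158.116.88.201: bits 10011110011101000101100011001001 walk d0:H4→d1:-→d2:-→d3:-→d4:-→d5:-→d6:-→d7:-→d8:-→d9:-→d10:-→d11:-→d12:-→d13:-→d14:-→d15:-→d16:-→d17:-→d18:-→d19:-→d20:-→d21:-→d22:-→d23:-→d24:-→d25:-→d26:-→d27:-→d28:-→d29:-→d30:-→d31:-→d32:H4 -> H4
  add 77.96.16.0/20 -> H6 at depth 20
  lookup 158.116.88.201: bits 10011110011101000101100011001001 walk d0:H4→d1:-→d2:-→d3:-→d4:-→d5:-→d6:-→d7:-→d8:-→d9:-→d10:-→d11:-→d12:-→d13:-→d14:-→d15:-→d16:-→d17:-→d18:-→d19:-→d20:-→d21:-→d22:-→d23:-→d24:-→d25:-→d26:-→d27:-→d28:-→d29:-→d30:-→d31:-→d32:H4 -> H4
  lookup 77.96.16.13: bits 01001101011000000001 walk d0:H4→d1:-→d2:-→d3:-→d4:-→d5:-→d6:-→d7:-→d8:-→d9:-→d10:-→d11:-→d12:-→d13:-→d14:-→d15:-→d16:-→d17:-→d18:-→d19:-→d20:H6 -> H6
  lookup 158.116.88.201: bits 10011110011101000101100011001001 walk d0:H4→d1:-→d2:-→d3:-→d4:-→d5:-→d6:-→d7:-→d8:-→d9:-→d10:-→d11:-→d12:-→d13:-→d14:-→d15:-→d16:-→d17:-→d18:-→d19:-→d20:-→d21:-→d22:-→d23:-→d24:-→d25:-→d26:-→d27:-→d28:-→d29:-→d30:-→d31:-→d32:H4 -> H4
  lookup 158.116.90.201: bits 1001111001110100010110 walk d0:H4→d1:-→d2:-→d3:-→d4:-→d5:-→d6:-→d7:-→d8:-→d9:-→d10:-→d11:-→d12:-→d13:-→d14:-→d15:-→d16:-→d17:-→d18:-→d19:-→d20:-→d21:-→d22:- -> H4
  - 158.116.88.201/32 clear@32
  add 77.96.0.0/16 -> H3 at depth 16
  add 158.116.88.192/28 -> H2 at depth 28
  lookup 158.116.88.202: bits 100111100111010001011000110010 walk d0:H4→d1:-→d2:-→d3:-→d4:-→d5:-→d6:-→d7:-→d8:-→d9:-→d10:-→d11:-→d12:-→d13:-→d14:-→d15:-→d16:-→d17:-→d18:-→d19:-→d20:-→d21:-→d22:-→d23:-→d24:-→d25:-→d26:-→d27:-→d28:H2→d29:-→d30:- -> H2
  add 89.70.102.67/32 -> H1 at depth 32
  lookup 77.96.0.4: bits 0100110101100000000 walk d0:H4→d1:-→d2:-→d3:-→d4:-→d5:-→d6:-→d7:-→d8:-→d9:-→d10:-→d11:-→d12:-→d13:-→d14:-→d15:-→d16:H3→d17:-→d18:-→d19:- -> H3
  lookup 77.96.0.220: bits 0100110101100000000 walk d0:H4→d1:-→d2:-→d3:-→d4:-→d5:-→d6:-→d7:-→d8:-→d9:-→d10:-→d11:-→d12:-→d13:-→d14:-→d15:-→d16:H3→d17:-→d18:-→d19:- -> H3
  add 77.96.0.0/12 -> H3 at depth 12
  add 89.70.102.64/28 -> H2 at depth 28
  lookup 77.96.0.27: bits 0100110101100000000 walk d0:H4→d1:-→d2:-→d3:-→d4:-→d5:-→d6:-→d7:-→d8:-→d9:-→d10:-→d11:-→d12:H3→d13:-→d14:-→d15:-→d16:H3→d17:-→d18:-→d19:- -> H3
  lookup 77.96.16.4: bits 01001101011000000001 walk d0:H4→d1:-→d2:-→d3:-→d4:-→d5:-→d6:-→d7:-→d8:-→d9:-→d10:-→d11:-→d12:H3→d13:-→d14:-→d15:-→d16:H3→d17:-→d18:-→d19:-→d20:H6 -> H6
  lookup 89.70.102.67: bits 01011001010001100110011001000011 walk d0:H4→d1:-→d2:-→d3:-→d4:-→d5:-→d6:-→d7:-→d8:-→d9:-→d10:-→d11:-→d12:-→d13:-→d14:-→d15:-→d16:-→d17:-→d18:-→d19:-→d20:-→d21:-→d22:-→d23:-→d24:-→d25:-→d26:-→d27:-→d28:H2→d29:-→d30:-→d31:-→d32:H1 -> H1
  - 77.96.0.0/16 clear@16
  lookup 77.96.16.1: bits 01001101011000000001 walk d0:H4→d1:-→d2:-→d3:-→d4:-→d5:-→d6:-→d7:-→d8:-→d9:-→d10:-→d11:-→d12:H3→d13:-→d14:-→d15:-→d16:-→d17:-→d18:-→d19:-→d20:H6 -> H6
  add 72.0.0.0/5 -> H0 at depth 5
  add 77.96.0.0/12 -> H3 at depth 12
  add 89.0.0.0/8 -> H3 at depth 8
  add 77.0.0.0/8 -> H0 at depth 8
  lookup 158.116.88.192: bits 1001111001110100010110001100 walk d0:H4→d1:-→d2:-→d3:-→d4:-→d5:-→d6:-→d7:-→d8:-→d9:-→d10:-→d11:-→d12:-→d13:-→d14:-→d15:-→d16:-→d17:-→d18:-→d19:-→d20:-→d21:-→d22:-→d23:-→d24:-→d25:-→d26:-→d27:-→d28:H2 -> H2
  add 77.0.0.0/8 -> H6 at depth 8
  add 158.116.0.0/16 -> H3 at depth 16
  lookup 89.70.102.64: bits 010110010100011001100110010000 walk d0:H4→d1:-→d2:-→d3:-→d4:-→d5:-→d6:-→d7:-→d8:H3→d9:-→d10:-→d11:-→d12:-→d13:-→d14:-→d15:-→d16:-→d17:-→d18:-→d19:-→d20:-→d21:-→d22:-→d23:-→d24:-→d25:-→d26:-→d27:-→d28:H2→d29:-→d30:- -> H2

== LOOKUPS ==
["H4","H4","H4","H4","H4","H4","H4","H4","H4","H4","H6","H4","H4","H2","H3","H3","H3","H6","H1","H6","H2","H2"]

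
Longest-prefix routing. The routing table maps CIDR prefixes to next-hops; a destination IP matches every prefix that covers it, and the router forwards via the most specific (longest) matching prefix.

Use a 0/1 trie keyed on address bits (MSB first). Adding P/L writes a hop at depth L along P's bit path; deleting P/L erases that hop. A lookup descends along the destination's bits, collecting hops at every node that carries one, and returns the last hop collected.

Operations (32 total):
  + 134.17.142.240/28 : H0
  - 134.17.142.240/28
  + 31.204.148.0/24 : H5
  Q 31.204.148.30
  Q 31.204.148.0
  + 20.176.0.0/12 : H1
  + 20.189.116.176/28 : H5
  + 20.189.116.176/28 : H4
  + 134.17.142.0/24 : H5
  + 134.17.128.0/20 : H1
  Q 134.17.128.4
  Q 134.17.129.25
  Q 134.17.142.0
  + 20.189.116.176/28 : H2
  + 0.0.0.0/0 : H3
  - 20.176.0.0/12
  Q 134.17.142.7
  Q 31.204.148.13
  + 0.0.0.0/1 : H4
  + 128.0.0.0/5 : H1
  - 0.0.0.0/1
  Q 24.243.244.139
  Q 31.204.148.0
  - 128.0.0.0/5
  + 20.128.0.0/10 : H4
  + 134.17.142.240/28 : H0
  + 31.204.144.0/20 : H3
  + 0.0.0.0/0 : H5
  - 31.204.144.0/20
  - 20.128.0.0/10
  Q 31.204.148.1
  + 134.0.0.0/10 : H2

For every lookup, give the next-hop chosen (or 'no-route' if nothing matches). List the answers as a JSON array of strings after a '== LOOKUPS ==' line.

Trace:
  add 134.17.142.240/28 -> H0 at depth 28
  del 134.17.142.240/28 (clear depth 28)
  add 31.204.148.0/24 -> H5 at depth 24
  ? 31.204.148.30  path d0:-→d1:-→d2:-→d3:-→d4:-→d5:-→d6:-→d7:-→d8:-→d9:-→d10:-→d11:-→d12:-→d13:-→d14:-→d15:-→d16:-→d17:-→d18:-→d19:-→d20:-→d21:-→d22:-→d23:-→d24:H5  best=H5
  ? 31.204.148.0  path d0:-→d1:-→d2:-→d3:-→d4:-→d5:-→d6:-→d7:-→d8:-→d9:-→d10:-→d11:-→d12:-→d13:-→d14:-→d15:-→d16:-→d17:-→d18:-→d19:-→d20:-→d21:-→d22:-→d23:-→d24:H5  best=H5
  add 20.176.0.0/12 -> H1 at depth 12
  add 20.189.116.176/28 -> H5 at depth 28
  add 20.189.116.176/28 -> H4 at depth 28
  add 134.17.142.0/24 -> H5 at depth 24
  add 134.17.128.0/20 -> H1 at depth 20
  ? 134.17.128.4  path d0:-→d1:-→d2:-→d3:-→d4:-→d5:-→d6:-→d7:-→d8:-→d9:-→d10:-→d11:-→d12:-→d13:-→d14:-→d15:-→d16:-→d17:-→d18:-→d19:-→d20:H1  best=H1
  ? 134.17.129.25  path d0:-→d1:-→d2:-→d3:-→d4:-→d5:-→d6:-→d7:-→d8:-→d9:-→d10:-→d11:-→d12:-→d13:-→d14:-→d15:-→d16:-→d17:-→d18:-→d19:-→d20:H1  best=H1
  ? 134.17.142.0  path d0:-→d1:-→d2:-→d3:-→d4:-→d5:-→d6:-→d7:-→d8:-→d9:-→d10:-→d11:-→d12:-→d13:-→d14:-→d15:-→d16:-→d17:-→d18:-→d19:-→d20:H1→d21:-→d22:-→d23:-→d24:H5  best=H5
  add 20.189.116.176/28 -> H2 at depth 28
  add 0.0.0.0/0 -> H3 at depth 0
  del 20.176.0.0/12 (clear depth 12)
  ? 134.17.142.7  path d0:H3→d1:-→d2:-→d3:-→d4:-→d5:-→d6:-→d7:-→d8:-→d9:-→d10:-→d11:-→d12:-→d13:-→d14:-→d15:-→d16:-→d17:-→d18:-→d19:-→d20:H1→d21:-→d22:-→d23:-→d24:H5  best=H5
  ? 31.204.148.13  path d0:H3→d1:-→d2:-→d3:-→d4:-→d5:-→d6:-→d7:-→d8:-→d9:-→d10:-→d11:-→d12:-→d13:-→d14:-→d15:-→d16:-→d17:-→d18:-→d19:-→d20:-→d21:-→d22:-→d23:-→d24:H5  best=H5
  add 0.0.0.0/1 -> H4 at depth 1
  add 128.0.0.0/5 -> H1 at depth 5
  del 0.0.0.0/1 (clear depth 1)
  ? 24.243.244.139  path d0:H3→d1:-→d2:-→d3:-→d4:-→d5:-  best=H3
  ? 31.204.148.0  path d0:H3→d1:-→d2:-→d3:-→d4:-→d5:-→d6:-→d7:-→d8:-→d9:-→d10:-→d11:-→d12:-→d13:-→d14:-→d15:-→d16:-→d17:-→d18:-→d19:-→d20:-→d21:-→d22:-→d23:-→d24:H5  best=H5
  del 128.0.0.0/5 (clear depth 5)
  add 20.128.0.0/10 -> H4 at depth 10
  add 134.17.142.240/28 -> H0 at depth 28
  add 31.204.144.0/20 -> H3 at depth 20
  add 0.0.0.0/0 -> H5 at depth 0
  del 31.204.144.0/20 (clear depth 20)
  del 20.128.0.0/10 (clear depth 10)
  ? 31.204.148.1  path d0:H5→d1:-→d2:-→d3:-→d4:-→d5:-→d6:-→d7:-→d8:-→d9:-→d10:-→d11:-→d12:-→d13:-→d14:-→d15:-→d16:-→d17:-→d18:-→d19:-→d20:-→d21:-→d22:-→d23:-→d24:H5  best=H5
  add 134.0.0.0/10 -> H2 at depth 10

== LOOKUPS ==
["H5","H5","H1","H1","H5","H5","H5","H3","H5","H5"]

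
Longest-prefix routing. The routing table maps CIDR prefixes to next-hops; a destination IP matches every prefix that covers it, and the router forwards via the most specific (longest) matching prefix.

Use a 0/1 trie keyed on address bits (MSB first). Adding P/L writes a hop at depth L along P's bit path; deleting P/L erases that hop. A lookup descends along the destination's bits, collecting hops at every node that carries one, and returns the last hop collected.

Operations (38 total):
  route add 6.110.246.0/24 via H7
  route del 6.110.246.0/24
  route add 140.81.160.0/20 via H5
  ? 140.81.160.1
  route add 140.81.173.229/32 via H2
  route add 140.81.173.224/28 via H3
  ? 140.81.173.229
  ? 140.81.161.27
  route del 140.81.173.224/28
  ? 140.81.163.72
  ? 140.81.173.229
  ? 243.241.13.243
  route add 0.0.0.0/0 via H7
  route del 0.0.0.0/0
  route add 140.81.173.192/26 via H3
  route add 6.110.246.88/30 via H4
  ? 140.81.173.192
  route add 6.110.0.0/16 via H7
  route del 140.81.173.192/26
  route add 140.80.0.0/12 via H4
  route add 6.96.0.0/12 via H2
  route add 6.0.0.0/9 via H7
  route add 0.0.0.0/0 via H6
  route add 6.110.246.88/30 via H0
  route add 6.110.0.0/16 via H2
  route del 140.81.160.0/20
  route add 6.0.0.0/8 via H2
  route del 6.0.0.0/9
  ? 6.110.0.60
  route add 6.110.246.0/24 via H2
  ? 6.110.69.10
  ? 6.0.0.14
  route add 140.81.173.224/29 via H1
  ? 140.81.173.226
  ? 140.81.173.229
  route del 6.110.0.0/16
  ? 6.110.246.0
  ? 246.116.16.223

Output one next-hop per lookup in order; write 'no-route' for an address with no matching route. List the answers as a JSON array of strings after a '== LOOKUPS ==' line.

Process each operation:
  + 6.110.246.0/24 (H7) depth=24
  del 6.110.246.0/24 (clear depth 24)
  + 140.81.160.0/20 (H5) depth=20
  lookup 140.81.160.1: bits 10001100010100011010 walk d0:-→d1:-→d2:-→d3:-→d4:-→d5:-→d6:-→d7:-→d8:-→d9:-→d10:-→d11:-→d12:-→d13:-→d14:-→d15:-→d16:-→d17:-→d18:-→d19:-→d20:H5 -> H5
  + 140.81.173.229/32 (H2) depth=32
  + 140.81.173.224/28 (H3) depth=28
  lookup 140.81.173.229: bits 10001100010100011010110111100101 walk d0:-→d1:-→d2:-→d3:-→d4:-→d5:-→d6:-→d7:-→d8:-→d9:-→d10:-→d11:-→d12:-→d13:-→d14:-→d15:-→d16:-→d17:-→d18:-→d19:-→d20:H5→d21:-→d22:-→d23:-→d24:-→d25:-→d26:-→d27:-→d28:H3→d29:-→d30:-→d31:-→d32:H2 -> H2
  lookup 140.81.161.27: bits 10001100010100011010 walk d0:-→d1:-→d2:-→d3:-→d4:-→d5:-→d6:-→d7:-→d8:-→d9:-→d10:-→d11:-→d12:-→d13:-→d14:-→d15:-→d16:-→d17:-→d18:-→d19:-→d20:H5 -> H5
  del 140.81.173.224/28 (clear depth 28)
  lookup 140.81.163.72: bits 10001100010100011010 walk d0:-→d1:-→d2:-→d3:-→d4:-→d5:-→d6:-→d7:-→d8:-→d9:-→d10:-→d11:-→d12:-→d13:-→d14:-→d15:-→d16:-→d17:-→d18:-→d19:-→d20:H5 -> H5
  lookup 140.81.173.229: bits 10001100010100011010110111100101 walk d0:-→d1:-→d2:-→d3:-→d4:-→d5:-→d6:-→d7:-→d8:-→d9:-→d10:-→d11:-→d12:-→d13:-→d14:-→d15:-→d16:-→d17:-→d18:-→d19:-→d20:H5→d21:-→d22:-→d23:-→d24:-→d25:-→d26:-→d27:-→d28:-→d29:-→d30:-→d31:-→d32:H2 -> H2
  lookup 243.241.13.243: bits 1 walk d0:-→d1:- -> no-route
  + 0.0.0.0/0 (H7) depth=0
  del 0.0.0.0/0 (clear depth 0)
  + 140.81.173.192/26 (H3) depth=26
  + 6.110.246.88/30 (H4) depth=30
  lookup 140.81.173.192: bits 10001100010100011010110111 walk d0:-→d1:-→d2:-→d3:-→d4:-→d5:-→d6:-→d7:-→d8:-→d9:-→d10:-→d11:-→d12:-→d13:-→d14:-→d15:-→d16:-→d17:-→d18:-→d19:-→d20:H5→d21:-→d22:-→d23:-→d24:-→d25:-→d26:H3 -> H3
  + 6.110.0.0/16 (H7) depth=16
  del 140.81.173.192/26 (clear depth 26)
  + 140.80.0.0/12 (H4) depth=12
  + 6.96.0.0/12 (H2) depth=12
  + 6.0.0.0/9 (H7) depth=9
  + 0.0.0.0/0 (H6) depth=0
  + 6.110.246.88/30 (H0) depth=30
  + 6.110.0.0/16 (H2) depth=16
  del 140.81.160.0/20 (clear depth 20)
  + 6.0.0.0/8 (H2) depth=8
  del 6.0.0.0/9 (clear depth 9)
  lookup 6.110.0.60: bits 0000011001101110 walk d0:H6→d1:-→d2:-→d3:-→d4:-→d5:-→d6:-→d7:-→d8:H2→d9:-→d10:-→d11:-→d12:H2→d13:-→d14:-→d15:-→d16:H2 -> H2
  + 6.110.246.0/24 (H2) depth=24
  lookup 6.110.69.10: bits 0000011001101110 walk d0:H6→d1:-→d2:-→d3:-→d4:-→d5:-→d6:-→d7:-→d8:H2→d9:-→d10:-→d11:-→d12:H2→d13:-→d14:-→d15:-→d16:H2 -> H2
  lookup 6.0.0.14: bits 000001100 walk d0:H6→d1:-→d2:-→d3:-→d4:-→d5:-→d6:-→d7:-→d8:H2→d9:- -> H2
  + 140.81.173.224/29 (H1) depth=29
  lookup 140.81.173.226: bits 10001100010100011010110111100 walk d0:H6→d1:-→d2:-→d3:-→d4:-→d5:-→d6:-→d7:-→d8:-→d9:-→d10:-→d11:-→d12:H4→d13:-→d14:-→d15:-→d16:-→d17:-→d18:-→d19:-→d20:-→d21:-→d22:-→d23:-→d24:-→d25:-→d26:-→d27:-→d28:-→d29:H1 -> H1
  lookup 140.81.173.229: bits 10001100010100011010110111100101 walk d0:H6→d1:-→d2:-→d3:-→d4:-→d5:-→d6:-→d7:-→d8:-→d9:-→d10:-→d11:-→d12:H4→d13:-→d14:-→d15:-→d16:-→d17:-→d18:-→d19:-→d20:-→d21:-→d22:-→d23:-→d24:-→d25:-→d26:-→d27:-→d28:-→d29:H1→d30:-→d31:-→d32:H2 -> H2
  del 6.110.0.0/16 (clear depth 16)
  lookup 6.110.246.0: bits 0000011001101110111101100 walk d0:H6→d1:-→d2:-→d3:-→d4:-→d5:-→d6:-→d7:-→d8:H2→d9:-→d10:-→d11:-→d12:H2→d13:-→d14:-→d15:-→d16:-→d17:-→d18:-→d19:-→d20:-→d21:-→d22:-→d23:-→d24:H2→d25:- -> H2
  lookup 246.116.16.223: bits 1 walk d0:H6→d1:- -> H6

== LOOKUPS ==
["H5","H2","H5","H5","H2","no-route","H3","H2","H2","H2","H1","H2","H2","H6"]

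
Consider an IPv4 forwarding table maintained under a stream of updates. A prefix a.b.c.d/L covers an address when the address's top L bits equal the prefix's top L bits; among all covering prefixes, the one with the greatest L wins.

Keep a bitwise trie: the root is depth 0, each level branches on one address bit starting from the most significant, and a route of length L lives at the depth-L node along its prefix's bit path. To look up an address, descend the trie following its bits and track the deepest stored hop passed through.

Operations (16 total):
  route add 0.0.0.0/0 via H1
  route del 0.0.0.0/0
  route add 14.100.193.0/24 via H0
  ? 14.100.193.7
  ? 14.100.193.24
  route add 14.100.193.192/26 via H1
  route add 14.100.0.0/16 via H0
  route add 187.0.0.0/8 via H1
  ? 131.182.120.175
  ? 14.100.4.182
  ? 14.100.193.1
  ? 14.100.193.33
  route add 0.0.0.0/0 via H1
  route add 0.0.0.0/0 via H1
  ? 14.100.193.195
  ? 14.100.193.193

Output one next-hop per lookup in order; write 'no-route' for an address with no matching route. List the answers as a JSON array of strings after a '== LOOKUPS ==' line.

Process each operation:
  add 0.0.0.0/0 -> H1 at depth 0
  del 0.0.0.0/0 (clear depth 0)
  add 14.100.193.0/24 -> H0 at depth 24
  Q 14.100.193.7: descend 000011100110010011000001 ; hops seen [H0] ; pick H0
  Q 14.100.193.24: descend 000011100110010011000001 ; hops seen [H0] ; pick H0
  add 14.100.193.192/26 -> H1 at depth 26
  add 14.100.0.0/16 -> H0 at depth 16
  add 187.0.0.0/8 -> H1 at depth 8
  Q 131.182.120.175: descend 10 ; hops seen [∅] ; pick no-route
  Q 14.100.4.182: descend 0000111001100100 ; hops seen [H0] ; pick H0
  Q 14.100.193.1: descend 000011100110010011000001 ; hops seen [H0,H0] ; pick H0
  Q 14.100.193.33: descend 000011100110010011000001 ; hops seen [H0,H0] ; pick H0
  add 0.0.0.0/0 -> H1 at depth 0
  add 0.0.0.0/0 -> H1 at depth 0
  Q 14.100.193.195: descend 00001110011001001100000111 ; hops seen [H1,H0,H0,H1] ; pick H1
  Q 14.100.193.193: descend 00001110011001001100000111 ; hops seen [H1,H0,H0,H1] ; pick H1

== LOOKUPS ==
["H0","H0","no-route","H0","H0","H0","H1","H1"]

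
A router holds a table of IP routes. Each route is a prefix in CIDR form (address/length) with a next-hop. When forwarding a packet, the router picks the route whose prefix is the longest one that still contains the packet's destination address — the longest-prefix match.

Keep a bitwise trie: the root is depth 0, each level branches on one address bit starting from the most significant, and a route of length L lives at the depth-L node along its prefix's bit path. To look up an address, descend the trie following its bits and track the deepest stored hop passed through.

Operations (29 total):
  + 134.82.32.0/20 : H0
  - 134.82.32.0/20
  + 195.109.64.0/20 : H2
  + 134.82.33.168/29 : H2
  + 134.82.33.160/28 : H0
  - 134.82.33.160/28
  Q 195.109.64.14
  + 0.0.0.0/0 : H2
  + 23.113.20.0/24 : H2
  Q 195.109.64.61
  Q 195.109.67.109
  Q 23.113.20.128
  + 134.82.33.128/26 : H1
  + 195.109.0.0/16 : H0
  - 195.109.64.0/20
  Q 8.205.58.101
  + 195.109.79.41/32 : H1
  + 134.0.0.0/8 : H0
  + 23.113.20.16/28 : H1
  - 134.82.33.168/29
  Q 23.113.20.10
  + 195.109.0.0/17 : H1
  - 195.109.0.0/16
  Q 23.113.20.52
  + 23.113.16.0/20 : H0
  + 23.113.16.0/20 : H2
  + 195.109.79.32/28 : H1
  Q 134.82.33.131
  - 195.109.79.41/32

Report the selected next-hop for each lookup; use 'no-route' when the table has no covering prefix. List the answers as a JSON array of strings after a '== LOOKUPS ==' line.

Trace:
  + 134.82.32.0/20 (H0) depth=20
  del 134.82.32.0/20 (clear depth 20)
  + 195.109.64.0/20 (H2) depth=20
  + 134.82.33.168/29 (H2) depth=29
  + 134.82.33.160/28 (H0) depth=28
  del 134.82.33.160/28 (clear depth 28)
  Q 195.109.64.14: descend 11000011011011010100 ; hops seen [H2] ; pick H2
  + 0.0.0.0/0 (H2) depth=0
  + 23.113.20.0/24 (H2) depth=24
  Q 195.109.64.61: descend 11000011011011010100 ; hops seen [H2,H2] ; pick H2
  Q 195.109.67.109: descend 11000011011011010100 ; hops seen [H2,H2] ; pick H2
  Q 23.113.20.128: descend 000101110111000100010100 ; hops seen [H2,H2] ; pick H2
  + 134.82.33.128/26 (H1) depth=26
  + 195.109.0.0/16 (H0) depth=16
  del 195.109.64.0/20 (clear depth 20)
  Q 8.205.58.101: descend 000 ; hops seen [H2] ; pick H2
  + 195.109.79.41/32 (H1) depth=32
  + 134.0.0.0/8 (H0) depth=8
  + 23.113.20.16/28 (H1) depth=28
  del 134.82.33.168/29 (clear depth 29)
  Q 23.113.20.10: descend 000101110111000100010100000 ; hops seen [H2,H2] ; pick H2
  + 195.109.0.0/17 (H1) depth=17
  del 195.109.0.0/16 (clear depth 16)
  Q 23.113.20.52: descend 00010111011100010001010000 ; hops seen [H2,H2] ; pick H2
  + 23.113.16.0/20 (H0) depth=20
  + 23.113.16.0/20 (H2) depth=20
  + 195.109.79.32/28 (H1) depth=28
  Q 134.82.33.131: descend 10000110010100100010000110 ; hops seen [H2,H0,H1] ; pick H1
  del 195.109.79.41/32 (clear depth 32)

== LOOKUPS ==
["H2","H2","H2","H2","H2","H2","H2","H1"]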